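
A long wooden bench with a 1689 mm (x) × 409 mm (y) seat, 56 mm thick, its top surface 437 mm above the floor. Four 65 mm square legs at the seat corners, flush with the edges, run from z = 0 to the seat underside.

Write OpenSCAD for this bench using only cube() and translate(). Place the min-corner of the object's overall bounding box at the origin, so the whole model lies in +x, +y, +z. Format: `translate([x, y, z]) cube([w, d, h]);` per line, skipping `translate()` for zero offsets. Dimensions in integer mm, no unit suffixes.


// leg_h = 437 − 56 = 381
translate([0, 0, 381]) cube([1689, 409, 56]);
cube([65, 65, 381]);
translate([0, 344, 0]) cube([65, 65, 381]);
translate([1624, 0, 0]) cube([65, 65, 381]);
translate([1624, 344, 0]) cube([65, 65, 381]);


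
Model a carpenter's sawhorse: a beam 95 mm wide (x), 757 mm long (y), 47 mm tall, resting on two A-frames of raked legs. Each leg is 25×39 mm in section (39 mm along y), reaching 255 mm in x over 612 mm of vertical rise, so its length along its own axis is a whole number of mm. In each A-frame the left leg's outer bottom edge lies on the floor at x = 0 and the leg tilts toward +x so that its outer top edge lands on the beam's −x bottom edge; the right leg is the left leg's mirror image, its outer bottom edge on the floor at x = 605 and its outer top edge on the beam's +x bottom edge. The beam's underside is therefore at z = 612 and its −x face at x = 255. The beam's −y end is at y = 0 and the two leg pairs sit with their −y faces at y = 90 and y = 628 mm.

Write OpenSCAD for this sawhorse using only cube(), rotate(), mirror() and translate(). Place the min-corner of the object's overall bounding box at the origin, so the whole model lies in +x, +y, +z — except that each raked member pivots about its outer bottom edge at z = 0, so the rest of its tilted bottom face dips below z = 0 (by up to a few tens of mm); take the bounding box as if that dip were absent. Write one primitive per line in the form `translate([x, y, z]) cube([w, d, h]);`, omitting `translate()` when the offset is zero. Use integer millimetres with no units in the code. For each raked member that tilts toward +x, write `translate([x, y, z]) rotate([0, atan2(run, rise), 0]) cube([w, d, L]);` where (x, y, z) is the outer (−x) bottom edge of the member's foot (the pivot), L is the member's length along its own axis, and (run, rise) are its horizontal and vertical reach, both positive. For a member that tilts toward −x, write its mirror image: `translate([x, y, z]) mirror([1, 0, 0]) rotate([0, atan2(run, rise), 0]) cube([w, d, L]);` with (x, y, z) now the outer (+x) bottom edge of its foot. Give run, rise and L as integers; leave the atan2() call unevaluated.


// leg length = √(255² + 612²) = 663
// right-leg outer foot x = 2·255 + 95 = 605
// beam min-corner = (255, 0, 612)
translate([255, 0, 612]) cube([95, 757, 47]);
translate([0, 90, 0]) rotate([0, atan2(255, 612), 0]) cube([25, 39, 663]);
translate([605, 90, 0]) mirror([1, 0, 0]) rotate([0, atan2(255, 612), 0]) cube([25, 39, 663]);
translate([0, 628, 0]) rotate([0, atan2(255, 612), 0]) cube([25, 39, 663]);
translate([605, 628, 0]) mirror([1, 0, 0]) rotate([0, atan2(255, 612), 0]) cube([25, 39, 663]);


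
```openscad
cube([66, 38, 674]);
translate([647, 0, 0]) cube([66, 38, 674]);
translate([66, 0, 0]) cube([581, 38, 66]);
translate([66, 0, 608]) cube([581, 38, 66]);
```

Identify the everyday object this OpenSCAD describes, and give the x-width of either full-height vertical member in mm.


A picture frame. The border width is 66 mm.

Four thin pieces enclosing a rectangular opening — a picture frame. The two full-height stiles are 674 mm tall; the top rail sits at z = 608 and is 66 mm tall, so the border above the opening is 674 − 608 = 66 mm, matching the stile x-width.


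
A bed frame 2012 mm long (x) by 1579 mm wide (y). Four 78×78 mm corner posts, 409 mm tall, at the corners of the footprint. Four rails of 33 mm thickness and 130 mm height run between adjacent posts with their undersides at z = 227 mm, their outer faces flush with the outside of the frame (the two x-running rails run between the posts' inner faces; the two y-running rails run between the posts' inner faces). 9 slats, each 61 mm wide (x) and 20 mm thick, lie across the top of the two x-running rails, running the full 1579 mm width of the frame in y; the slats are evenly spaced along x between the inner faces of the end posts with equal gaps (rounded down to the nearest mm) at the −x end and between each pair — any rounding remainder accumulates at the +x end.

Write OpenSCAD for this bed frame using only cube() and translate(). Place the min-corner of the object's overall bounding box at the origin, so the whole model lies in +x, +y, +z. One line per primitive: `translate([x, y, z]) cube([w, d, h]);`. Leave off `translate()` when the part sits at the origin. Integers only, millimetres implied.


// slat z = rail_z + rail_h = 227 + 130 = 357
// slat gap = ⌊(1856 − 9·61) / 10⌋ = 130
cube([78, 78, 409]);
translate([0, 1501, 0]) cube([78, 78, 409]);
translate([1934, 0, 0]) cube([78, 78, 409]);
translate([1934, 1501, 0]) cube([78, 78, 409]);
translate([78, 0, 227]) cube([1856, 33, 130]);
translate([78, 1546, 227]) cube([1856, 33, 130]);
translate([0, 78, 227]) cube([33, 1423, 130]);
translate([1979, 78, 227]) cube([33, 1423, 130]);
translate([208, 0, 357]) cube([61, 1579, 20]);
translate([399, 0, 357]) cube([61, 1579, 20]);
translate([590, 0, 357]) cube([61, 1579, 20]);
translate([781, 0, 357]) cube([61, 1579, 20]);
translate([972, 0, 357]) cube([61, 1579, 20]);
translate([1163, 0, 357]) cube([61, 1579, 20]);
translate([1354, 0, 357]) cube([61, 1579, 20]);
translate([1545, 0, 357]) cube([61, 1579, 20]);
translate([1736, 0, 357]) cube([61, 1579, 20]);


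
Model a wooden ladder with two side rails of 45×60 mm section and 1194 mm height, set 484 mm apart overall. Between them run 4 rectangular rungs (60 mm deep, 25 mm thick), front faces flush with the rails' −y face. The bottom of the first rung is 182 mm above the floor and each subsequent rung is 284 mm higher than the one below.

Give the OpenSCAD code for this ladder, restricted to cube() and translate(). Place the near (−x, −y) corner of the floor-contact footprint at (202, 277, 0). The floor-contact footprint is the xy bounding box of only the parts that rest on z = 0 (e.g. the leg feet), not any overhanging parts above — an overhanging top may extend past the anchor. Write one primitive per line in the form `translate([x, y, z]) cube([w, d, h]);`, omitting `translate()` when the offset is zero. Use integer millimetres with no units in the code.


// rung span = 484 - 2*45 = 394
// rung[k] z = 182 + k*284
translate([202, 277, 0]) cube([45, 60, 1194]);
translate([641, 277, 0]) cube([45, 60, 1194]);
translate([247, 277, 182]) cube([394, 60, 25]);
translate([247, 277, 466]) cube([394, 60, 25]);
translate([247, 277, 750]) cube([394, 60, 25]);
translate([247, 277, 1034]) cube([394, 60, 25]);


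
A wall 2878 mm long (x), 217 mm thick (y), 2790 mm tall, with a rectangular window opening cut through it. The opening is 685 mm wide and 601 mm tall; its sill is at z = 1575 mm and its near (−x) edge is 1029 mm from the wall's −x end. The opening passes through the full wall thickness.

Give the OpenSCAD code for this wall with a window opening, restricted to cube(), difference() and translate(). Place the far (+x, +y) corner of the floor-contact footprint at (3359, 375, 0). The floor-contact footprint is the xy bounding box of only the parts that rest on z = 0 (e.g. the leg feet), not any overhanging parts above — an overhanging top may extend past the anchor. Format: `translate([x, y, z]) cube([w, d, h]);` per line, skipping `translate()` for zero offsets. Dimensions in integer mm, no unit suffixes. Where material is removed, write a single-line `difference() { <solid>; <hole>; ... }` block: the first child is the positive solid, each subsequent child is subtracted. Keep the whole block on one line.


difference() { translate([481, 158, 0]) cube([2878, 217, 2790]); translate([1510, 158, 1575]) cube([685, 217, 601]); }


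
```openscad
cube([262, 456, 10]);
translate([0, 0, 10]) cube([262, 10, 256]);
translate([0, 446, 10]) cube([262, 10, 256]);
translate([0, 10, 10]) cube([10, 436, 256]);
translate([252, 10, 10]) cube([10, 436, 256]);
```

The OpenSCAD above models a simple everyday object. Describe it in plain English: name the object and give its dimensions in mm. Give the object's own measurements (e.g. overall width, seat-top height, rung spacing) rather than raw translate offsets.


An open-topped rectangular box: outside dimensions 262×456×266 mm, with a uniform wall and base thickness of 10 mm. The base is a full 262×456 slab on the floor; four walls sit on top of the base. The front and back walls (the −y and +y sides) span the full width; the two side walls fit between them.


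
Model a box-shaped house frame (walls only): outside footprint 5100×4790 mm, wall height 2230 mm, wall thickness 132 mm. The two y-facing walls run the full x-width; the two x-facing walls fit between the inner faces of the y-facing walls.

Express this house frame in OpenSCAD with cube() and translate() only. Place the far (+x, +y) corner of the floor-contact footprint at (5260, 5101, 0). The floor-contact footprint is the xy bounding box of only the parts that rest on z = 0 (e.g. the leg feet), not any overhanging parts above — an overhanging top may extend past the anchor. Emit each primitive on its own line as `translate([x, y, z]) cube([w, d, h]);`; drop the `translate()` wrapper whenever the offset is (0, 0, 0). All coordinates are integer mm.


translate([160, 311, 0]) cube([5100, 132, 2230]);
translate([160, 4969, 0]) cube([5100, 132, 2230]);
translate([160, 443, 0]) cube([132, 4526, 2230]);
translate([5128, 443, 0]) cube([132, 4526, 2230]);


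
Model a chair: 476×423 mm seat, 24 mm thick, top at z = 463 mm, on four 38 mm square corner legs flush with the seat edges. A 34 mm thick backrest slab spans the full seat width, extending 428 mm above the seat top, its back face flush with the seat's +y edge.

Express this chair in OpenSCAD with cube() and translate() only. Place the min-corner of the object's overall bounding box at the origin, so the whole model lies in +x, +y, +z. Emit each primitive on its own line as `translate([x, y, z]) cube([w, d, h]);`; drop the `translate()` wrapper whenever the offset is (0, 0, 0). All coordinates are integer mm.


// leg_h = 463 - 24 = 439
translate([0, 0, 439]) cube([476, 423, 24]);
cube([38, 38, 439]);
translate([438, 0, 0]) cube([38, 38, 439]);
translate([0, 385, 0]) cube([38, 38, 439]);
translate([438, 385, 0]) cube([38, 38, 439]);
translate([0, 389, 463]) cube([476, 34, 428]);


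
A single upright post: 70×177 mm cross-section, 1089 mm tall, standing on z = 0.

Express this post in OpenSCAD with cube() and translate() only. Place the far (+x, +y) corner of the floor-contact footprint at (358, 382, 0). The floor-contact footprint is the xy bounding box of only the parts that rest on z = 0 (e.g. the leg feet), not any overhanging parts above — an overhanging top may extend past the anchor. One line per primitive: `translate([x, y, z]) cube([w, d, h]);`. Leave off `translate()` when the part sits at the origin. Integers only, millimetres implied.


translate([288, 205, 0]) cube([70, 177, 1089]);


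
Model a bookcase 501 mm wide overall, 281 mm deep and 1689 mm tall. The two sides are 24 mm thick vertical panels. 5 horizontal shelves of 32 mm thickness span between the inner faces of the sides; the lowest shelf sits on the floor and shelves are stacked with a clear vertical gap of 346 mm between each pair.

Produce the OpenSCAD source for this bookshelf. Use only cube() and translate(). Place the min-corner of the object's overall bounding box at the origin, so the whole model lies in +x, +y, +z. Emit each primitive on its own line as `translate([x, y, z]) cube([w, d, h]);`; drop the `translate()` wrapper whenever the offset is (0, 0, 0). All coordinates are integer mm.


cube([24, 281, 1689]);
translate([477, 0, 0]) cube([24, 281, 1689]);
translate([24, 0, 0]) cube([453, 281, 32]);
translate([24, 0, 378]) cube([453, 281, 32]);
translate([24, 0, 756]) cube([453, 281, 32]);
translate([24, 0, 1134]) cube([453, 281, 32]);
translate([24, 0, 1512]) cube([453, 281, 32]);


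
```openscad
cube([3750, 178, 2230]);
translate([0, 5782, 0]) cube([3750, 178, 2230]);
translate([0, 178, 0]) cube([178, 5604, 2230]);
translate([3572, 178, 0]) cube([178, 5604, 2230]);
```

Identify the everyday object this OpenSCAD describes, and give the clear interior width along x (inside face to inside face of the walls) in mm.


A house (or room) frame. The interior width is 3394 mm.

Four 2230 mm walls enclosing a rectangle with no floor or roof — a room or house frame. Outside width is 3750 mm and wall thickness is 178 mm, so the interior width is 3750 − 2 × 178 = 3394 mm.


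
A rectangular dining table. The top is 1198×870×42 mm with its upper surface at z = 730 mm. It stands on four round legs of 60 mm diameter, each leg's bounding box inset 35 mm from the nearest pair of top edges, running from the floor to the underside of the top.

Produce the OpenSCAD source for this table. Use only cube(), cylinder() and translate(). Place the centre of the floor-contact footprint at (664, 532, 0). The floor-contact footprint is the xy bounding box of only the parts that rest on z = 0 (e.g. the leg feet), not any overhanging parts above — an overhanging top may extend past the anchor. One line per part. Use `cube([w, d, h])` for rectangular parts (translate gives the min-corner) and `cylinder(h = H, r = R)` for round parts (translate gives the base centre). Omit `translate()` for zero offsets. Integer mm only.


translate([65, 97, 688]) cube([1198, 870, 42]);
translate([130, 162, 0]) cylinder(h = 688, r = 30);
translate([1198, 162, 0]) cylinder(h = 688, r = 30);
translate([130, 902, 0]) cylinder(h = 688, r = 30);
translate([1198, 902, 0]) cylinder(h = 688, r = 30);


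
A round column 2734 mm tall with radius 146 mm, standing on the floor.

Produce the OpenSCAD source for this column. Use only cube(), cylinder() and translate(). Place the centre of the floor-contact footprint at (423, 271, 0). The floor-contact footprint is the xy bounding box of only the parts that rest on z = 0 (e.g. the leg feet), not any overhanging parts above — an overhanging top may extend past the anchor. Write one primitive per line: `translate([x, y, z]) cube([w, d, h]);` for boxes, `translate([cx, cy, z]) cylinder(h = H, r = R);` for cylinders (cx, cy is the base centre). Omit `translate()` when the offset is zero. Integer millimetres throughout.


translate([423, 271, 0]) cylinder(h = 2734, r = 146);


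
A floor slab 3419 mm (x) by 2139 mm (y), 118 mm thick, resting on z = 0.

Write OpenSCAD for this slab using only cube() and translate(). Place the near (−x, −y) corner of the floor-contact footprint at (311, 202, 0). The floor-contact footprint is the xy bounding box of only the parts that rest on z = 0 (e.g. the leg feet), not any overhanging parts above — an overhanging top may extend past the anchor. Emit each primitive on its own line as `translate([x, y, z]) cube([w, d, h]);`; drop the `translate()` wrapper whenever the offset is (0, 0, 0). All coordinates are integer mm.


translate([311, 202, 0]) cube([3419, 2139, 118]);


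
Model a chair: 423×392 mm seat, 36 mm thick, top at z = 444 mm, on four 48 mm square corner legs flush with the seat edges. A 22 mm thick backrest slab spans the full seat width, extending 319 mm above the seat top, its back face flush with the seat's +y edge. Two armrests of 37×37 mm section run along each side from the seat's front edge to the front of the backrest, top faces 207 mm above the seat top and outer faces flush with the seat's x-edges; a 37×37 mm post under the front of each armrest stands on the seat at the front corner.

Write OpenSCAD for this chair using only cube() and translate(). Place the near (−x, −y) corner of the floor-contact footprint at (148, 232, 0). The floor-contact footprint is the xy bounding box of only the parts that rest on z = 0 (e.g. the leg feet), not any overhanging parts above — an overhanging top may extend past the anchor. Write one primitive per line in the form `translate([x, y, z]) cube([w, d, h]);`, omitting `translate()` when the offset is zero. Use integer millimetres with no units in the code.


translate([148, 232, 408]) cube([423, 392, 36]);
translate([148, 232, 0]) cube([48, 48, 408]);
translate([523, 232, 0]) cube([48, 48, 408]);
translate([148, 576, 0]) cube([48, 48, 408]);
translate([523, 576, 0]) cube([48, 48, 408]);
translate([148, 602, 444]) cube([423, 22, 319]);
translate([148, 232, 614]) cube([37, 370, 37]);
translate([534, 232, 614]) cube([37, 370, 37]);
translate([148, 232, 444]) cube([37, 37, 170]);
translate([534, 232, 444]) cube([37, 37, 170]);


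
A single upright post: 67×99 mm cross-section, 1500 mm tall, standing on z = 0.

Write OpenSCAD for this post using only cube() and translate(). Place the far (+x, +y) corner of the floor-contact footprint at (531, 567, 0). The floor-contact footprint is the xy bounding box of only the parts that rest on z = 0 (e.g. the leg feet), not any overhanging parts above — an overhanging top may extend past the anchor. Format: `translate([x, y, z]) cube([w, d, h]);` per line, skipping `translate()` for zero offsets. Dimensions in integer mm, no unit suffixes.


translate([464, 468, 0]) cube([67, 99, 1500]);


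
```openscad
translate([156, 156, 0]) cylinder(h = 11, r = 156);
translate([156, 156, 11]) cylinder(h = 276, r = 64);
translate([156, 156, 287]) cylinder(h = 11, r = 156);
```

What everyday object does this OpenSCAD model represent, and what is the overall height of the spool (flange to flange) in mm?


A spool. The overall height is 298 mm.

Three coaxial cylinders, large–small–large — a spool. Two 11 mm flanges and a 276 mm core give 11 + 276 + 11 = 298 mm.


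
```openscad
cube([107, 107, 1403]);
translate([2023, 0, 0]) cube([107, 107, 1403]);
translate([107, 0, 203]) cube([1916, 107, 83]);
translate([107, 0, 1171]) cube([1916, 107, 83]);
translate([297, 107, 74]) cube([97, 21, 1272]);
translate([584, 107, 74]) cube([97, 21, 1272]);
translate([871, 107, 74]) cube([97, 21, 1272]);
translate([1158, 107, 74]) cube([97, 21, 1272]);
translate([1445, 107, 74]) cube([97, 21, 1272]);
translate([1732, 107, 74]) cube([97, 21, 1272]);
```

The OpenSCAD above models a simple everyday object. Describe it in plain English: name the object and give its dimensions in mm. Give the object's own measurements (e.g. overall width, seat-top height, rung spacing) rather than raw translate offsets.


A fence section. Two 107×107 mm posts, 1403 mm tall, stand on the floor with a clear span of 1916 mm between their inner faces. Two horizontal rails of 107×83 mm section span the gap between the posts with their undersides at z = 203 mm and z = 1171 mm, flush with the posts' −y face. 6 pickets, each 97 mm wide, 21 mm thick and 1272 mm tall, are fixed to the +y face of the rails with their bottoms at z = 74 mm, spaced across the span with a 190 mm gap after the −x post and between neighbouring pickets, with 194 mm left before the +x post.


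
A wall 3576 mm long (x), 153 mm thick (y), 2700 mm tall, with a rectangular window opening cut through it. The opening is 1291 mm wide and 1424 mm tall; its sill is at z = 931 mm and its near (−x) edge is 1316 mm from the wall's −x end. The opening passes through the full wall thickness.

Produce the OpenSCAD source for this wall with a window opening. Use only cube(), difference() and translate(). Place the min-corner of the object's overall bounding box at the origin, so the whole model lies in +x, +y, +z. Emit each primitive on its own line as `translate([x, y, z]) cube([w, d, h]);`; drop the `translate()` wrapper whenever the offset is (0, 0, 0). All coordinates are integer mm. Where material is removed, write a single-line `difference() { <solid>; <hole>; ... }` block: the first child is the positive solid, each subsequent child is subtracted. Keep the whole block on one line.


difference() { cube([3576, 153, 2700]); translate([1316, 0, 931]) cube([1291, 153, 1424]); }


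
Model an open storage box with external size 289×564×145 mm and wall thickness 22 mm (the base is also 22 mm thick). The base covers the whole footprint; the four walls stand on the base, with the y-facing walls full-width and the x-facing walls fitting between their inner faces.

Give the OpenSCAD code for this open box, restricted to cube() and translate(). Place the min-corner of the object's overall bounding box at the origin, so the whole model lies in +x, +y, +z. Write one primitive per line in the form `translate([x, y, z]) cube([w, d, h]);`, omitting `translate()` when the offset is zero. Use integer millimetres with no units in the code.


cube([289, 564, 22]);
translate([0, 0, 22]) cube([289, 22, 123]);
translate([0, 542, 22]) cube([289, 22, 123]);
translate([0, 22, 22]) cube([22, 520, 123]);
translate([267, 22, 22]) cube([22, 520, 123]);


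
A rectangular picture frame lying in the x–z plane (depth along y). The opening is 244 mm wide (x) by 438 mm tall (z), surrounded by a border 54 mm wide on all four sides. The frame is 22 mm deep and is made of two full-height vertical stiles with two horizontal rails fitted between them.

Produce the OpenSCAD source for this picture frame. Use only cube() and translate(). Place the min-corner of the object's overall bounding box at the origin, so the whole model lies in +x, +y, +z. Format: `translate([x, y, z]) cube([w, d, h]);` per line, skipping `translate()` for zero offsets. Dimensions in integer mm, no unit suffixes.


cube([54, 22, 546]);
translate([298, 0, 0]) cube([54, 22, 546]);
translate([54, 0, 0]) cube([244, 22, 54]);
translate([54, 0, 492]) cube([244, 22, 54]);


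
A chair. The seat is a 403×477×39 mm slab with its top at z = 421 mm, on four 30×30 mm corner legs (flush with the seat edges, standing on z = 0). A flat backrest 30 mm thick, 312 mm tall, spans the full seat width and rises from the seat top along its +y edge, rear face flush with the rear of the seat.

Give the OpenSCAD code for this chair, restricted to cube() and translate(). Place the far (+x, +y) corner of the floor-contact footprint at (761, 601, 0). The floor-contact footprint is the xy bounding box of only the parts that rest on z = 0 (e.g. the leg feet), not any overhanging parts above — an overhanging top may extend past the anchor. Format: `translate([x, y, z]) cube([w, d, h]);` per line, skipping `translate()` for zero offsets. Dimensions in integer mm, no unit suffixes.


translate([358, 124, 382]) cube([403, 477, 39]);
translate([358, 124, 0]) cube([30, 30, 382]);
translate([731, 124, 0]) cube([30, 30, 382]);
translate([358, 571, 0]) cube([30, 30, 382]);
translate([731, 571, 0]) cube([30, 30, 382]);
translate([358, 571, 421]) cube([403, 30, 312]);


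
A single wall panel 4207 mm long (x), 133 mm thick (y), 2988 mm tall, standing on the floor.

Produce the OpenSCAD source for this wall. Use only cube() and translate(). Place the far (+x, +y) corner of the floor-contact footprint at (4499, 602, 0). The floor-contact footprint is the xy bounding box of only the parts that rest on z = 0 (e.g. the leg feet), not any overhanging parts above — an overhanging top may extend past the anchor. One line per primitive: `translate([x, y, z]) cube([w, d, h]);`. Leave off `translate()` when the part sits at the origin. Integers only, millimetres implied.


translate([292, 469, 0]) cube([4207, 133, 2988]);


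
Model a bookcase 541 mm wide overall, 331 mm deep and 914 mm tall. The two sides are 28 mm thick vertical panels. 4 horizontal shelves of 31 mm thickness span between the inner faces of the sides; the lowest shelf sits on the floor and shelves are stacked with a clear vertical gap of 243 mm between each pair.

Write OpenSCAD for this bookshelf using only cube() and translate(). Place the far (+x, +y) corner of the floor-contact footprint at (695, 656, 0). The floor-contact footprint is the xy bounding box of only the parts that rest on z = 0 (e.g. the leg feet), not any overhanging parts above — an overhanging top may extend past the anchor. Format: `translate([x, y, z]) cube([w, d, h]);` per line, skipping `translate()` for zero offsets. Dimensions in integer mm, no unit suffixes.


translate([154, 325, 0]) cube([28, 331, 914]);
translate([667, 325, 0]) cube([28, 331, 914]);
translate([182, 325, 0]) cube([485, 331, 31]);
translate([182, 325, 274]) cube([485, 331, 31]);
translate([182, 325, 548]) cube([485, 331, 31]);
translate([182, 325, 822]) cube([485, 331, 31]);


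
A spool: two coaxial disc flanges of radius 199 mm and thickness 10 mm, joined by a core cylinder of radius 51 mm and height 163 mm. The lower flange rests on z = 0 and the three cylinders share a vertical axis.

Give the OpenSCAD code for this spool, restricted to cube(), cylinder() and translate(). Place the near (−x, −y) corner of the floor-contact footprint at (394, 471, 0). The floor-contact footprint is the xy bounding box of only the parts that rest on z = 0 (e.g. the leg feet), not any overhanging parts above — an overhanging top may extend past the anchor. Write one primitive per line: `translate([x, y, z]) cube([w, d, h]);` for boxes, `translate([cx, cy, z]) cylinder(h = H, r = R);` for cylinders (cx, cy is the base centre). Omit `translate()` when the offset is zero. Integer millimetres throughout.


translate([593, 670, 0]) cylinder(h = 10, r = 199);
translate([593, 670, 10]) cylinder(h = 163, r = 51);
translate([593, 670, 173]) cylinder(h = 10, r = 199);


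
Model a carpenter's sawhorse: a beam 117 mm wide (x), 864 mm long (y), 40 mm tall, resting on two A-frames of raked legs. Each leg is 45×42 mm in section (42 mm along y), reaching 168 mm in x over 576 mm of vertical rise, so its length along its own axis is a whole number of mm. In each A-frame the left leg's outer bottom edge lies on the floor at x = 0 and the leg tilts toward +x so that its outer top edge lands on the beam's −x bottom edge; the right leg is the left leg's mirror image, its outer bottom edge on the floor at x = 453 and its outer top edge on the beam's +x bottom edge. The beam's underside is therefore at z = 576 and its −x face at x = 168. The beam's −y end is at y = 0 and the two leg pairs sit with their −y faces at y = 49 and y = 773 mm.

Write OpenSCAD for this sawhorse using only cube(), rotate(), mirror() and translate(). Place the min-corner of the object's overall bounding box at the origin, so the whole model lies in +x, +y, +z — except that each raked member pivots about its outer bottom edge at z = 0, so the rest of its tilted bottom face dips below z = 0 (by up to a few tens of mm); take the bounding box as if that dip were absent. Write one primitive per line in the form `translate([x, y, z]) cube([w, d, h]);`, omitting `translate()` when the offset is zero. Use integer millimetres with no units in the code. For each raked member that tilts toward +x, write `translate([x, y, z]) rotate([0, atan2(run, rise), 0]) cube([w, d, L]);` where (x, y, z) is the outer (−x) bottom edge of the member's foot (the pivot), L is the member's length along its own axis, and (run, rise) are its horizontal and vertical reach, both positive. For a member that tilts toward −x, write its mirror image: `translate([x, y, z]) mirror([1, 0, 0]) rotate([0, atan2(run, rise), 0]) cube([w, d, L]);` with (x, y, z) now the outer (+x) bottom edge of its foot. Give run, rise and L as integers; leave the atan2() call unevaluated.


translate([168, 0, 576]) cube([117, 864, 40]);
translate([0, 49, 0]) rotate([0, atan2(168, 576), 0]) cube([45, 42, 600]);
translate([453, 49, 0]) mirror([1, 0, 0]) rotate([0, atan2(168, 576), 0]) cube([45, 42, 600]);
translate([0, 773, 0]) rotate([0, atan2(168, 576), 0]) cube([45, 42, 600]);
translate([453, 773, 0]) mirror([1, 0, 0]) rotate([0, atan2(168, 576), 0]) cube([45, 42, 600]);


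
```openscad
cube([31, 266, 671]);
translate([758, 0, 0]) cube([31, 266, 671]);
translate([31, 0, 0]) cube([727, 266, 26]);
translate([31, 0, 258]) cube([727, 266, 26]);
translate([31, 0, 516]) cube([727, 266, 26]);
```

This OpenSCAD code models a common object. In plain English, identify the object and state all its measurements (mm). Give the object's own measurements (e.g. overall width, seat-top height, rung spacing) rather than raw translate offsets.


An open bookshelf. Two side panels, each 31 mm thick, 266 mm deep and 671 mm tall, stand 789 mm apart (outside-to-outside). Between them sit 3 shelves, each 26 mm thick and 266 mm deep, spanning the full gap between the sides. The bottom shelf rests on the floor (its underside at z = 0) and the clear gap between one shelf's top and the next shelf's underside is 232 mm.


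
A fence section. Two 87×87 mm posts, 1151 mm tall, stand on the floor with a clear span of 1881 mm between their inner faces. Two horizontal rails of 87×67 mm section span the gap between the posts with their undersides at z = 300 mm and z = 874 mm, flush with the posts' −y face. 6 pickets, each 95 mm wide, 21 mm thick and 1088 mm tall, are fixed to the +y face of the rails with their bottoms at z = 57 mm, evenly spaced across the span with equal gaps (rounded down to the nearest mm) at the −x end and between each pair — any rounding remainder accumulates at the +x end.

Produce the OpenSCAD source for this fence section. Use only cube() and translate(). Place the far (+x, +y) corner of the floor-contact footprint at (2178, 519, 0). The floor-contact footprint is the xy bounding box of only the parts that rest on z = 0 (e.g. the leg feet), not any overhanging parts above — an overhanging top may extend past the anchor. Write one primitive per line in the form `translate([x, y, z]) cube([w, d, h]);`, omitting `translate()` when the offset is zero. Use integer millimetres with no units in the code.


translate([123, 432, 0]) cube([87, 87, 1151]);
translate([2091, 432, 0]) cube([87, 87, 1151]);
translate([210, 432, 300]) cube([1881, 87, 67]);
translate([210, 432, 874]) cube([1881, 87, 67]);
translate([397, 519, 57]) cube([95, 21, 1088]);
translate([679, 519, 57]) cube([95, 21, 1088]);
translate([961, 519, 57]) cube([95, 21, 1088]);
translate([1243, 519, 57]) cube([95, 21, 1088]);
translate([1525, 519, 57]) cube([95, 21, 1088]);
translate([1807, 519, 57]) cube([95, 21, 1088]);


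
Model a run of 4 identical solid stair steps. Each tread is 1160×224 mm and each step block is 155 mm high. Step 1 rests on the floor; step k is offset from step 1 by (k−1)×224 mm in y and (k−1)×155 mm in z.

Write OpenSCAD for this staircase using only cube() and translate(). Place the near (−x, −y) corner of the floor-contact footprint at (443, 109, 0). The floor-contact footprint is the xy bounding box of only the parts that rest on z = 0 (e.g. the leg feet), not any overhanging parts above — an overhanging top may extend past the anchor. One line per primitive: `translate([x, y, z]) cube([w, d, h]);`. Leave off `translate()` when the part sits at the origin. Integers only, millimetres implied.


translate([443, 109, 0]) cube([1160, 224, 155]);
translate([443, 333, 155]) cube([1160, 224, 155]);
translate([443, 557, 310]) cube([1160, 224, 155]);
translate([443, 781, 465]) cube([1160, 224, 155]);


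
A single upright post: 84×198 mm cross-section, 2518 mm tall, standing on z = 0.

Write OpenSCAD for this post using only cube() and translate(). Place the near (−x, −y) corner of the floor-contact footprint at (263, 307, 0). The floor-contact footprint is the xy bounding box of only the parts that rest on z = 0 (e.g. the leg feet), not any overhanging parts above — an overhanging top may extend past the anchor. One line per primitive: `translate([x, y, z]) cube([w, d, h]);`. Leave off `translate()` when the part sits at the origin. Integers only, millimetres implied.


translate([263, 307, 0]) cube([84, 198, 2518]);


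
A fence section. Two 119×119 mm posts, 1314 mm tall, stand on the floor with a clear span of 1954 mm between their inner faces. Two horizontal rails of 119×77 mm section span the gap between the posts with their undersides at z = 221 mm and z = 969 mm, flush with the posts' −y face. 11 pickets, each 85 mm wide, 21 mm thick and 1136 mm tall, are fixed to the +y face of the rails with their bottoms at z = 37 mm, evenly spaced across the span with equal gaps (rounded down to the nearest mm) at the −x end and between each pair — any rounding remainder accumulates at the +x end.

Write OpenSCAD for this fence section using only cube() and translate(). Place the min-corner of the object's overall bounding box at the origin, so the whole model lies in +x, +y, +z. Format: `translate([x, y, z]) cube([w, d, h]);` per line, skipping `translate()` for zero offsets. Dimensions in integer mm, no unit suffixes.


cube([119, 119, 1314]);
translate([2073, 0, 0]) cube([119, 119, 1314]);
translate([119, 0, 221]) cube([1954, 119, 77]);
translate([119, 0, 969]) cube([1954, 119, 77]);
translate([203, 119, 37]) cube([85, 21, 1136]);
translate([372, 119, 37]) cube([85, 21, 1136]);
translate([541, 119, 37]) cube([85, 21, 1136]);
translate([710, 119, 37]) cube([85, 21, 1136]);
translate([879, 119, 37]) cube([85, 21, 1136]);
translate([1048, 119, 37]) cube([85, 21, 1136]);
translate([1217, 119, 37]) cube([85, 21, 1136]);
translate([1386, 119, 37]) cube([85, 21, 1136]);
translate([1555, 119, 37]) cube([85, 21, 1136]);
translate([1724, 119, 37]) cube([85, 21, 1136]);
translate([1893, 119, 37]) cube([85, 21, 1136]);


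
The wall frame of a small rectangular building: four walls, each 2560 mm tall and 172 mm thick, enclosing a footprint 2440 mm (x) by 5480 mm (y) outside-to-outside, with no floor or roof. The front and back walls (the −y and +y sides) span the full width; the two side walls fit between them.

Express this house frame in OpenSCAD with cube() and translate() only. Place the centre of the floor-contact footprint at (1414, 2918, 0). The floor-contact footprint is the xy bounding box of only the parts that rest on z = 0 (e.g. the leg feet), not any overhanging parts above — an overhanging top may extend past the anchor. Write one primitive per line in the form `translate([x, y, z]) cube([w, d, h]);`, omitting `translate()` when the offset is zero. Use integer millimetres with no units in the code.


translate([194, 178, 0]) cube([2440, 172, 2560]);
translate([194, 5486, 0]) cube([2440, 172, 2560]);
translate([194, 350, 0]) cube([172, 5136, 2560]);
translate([2462, 350, 0]) cube([172, 5136, 2560]);


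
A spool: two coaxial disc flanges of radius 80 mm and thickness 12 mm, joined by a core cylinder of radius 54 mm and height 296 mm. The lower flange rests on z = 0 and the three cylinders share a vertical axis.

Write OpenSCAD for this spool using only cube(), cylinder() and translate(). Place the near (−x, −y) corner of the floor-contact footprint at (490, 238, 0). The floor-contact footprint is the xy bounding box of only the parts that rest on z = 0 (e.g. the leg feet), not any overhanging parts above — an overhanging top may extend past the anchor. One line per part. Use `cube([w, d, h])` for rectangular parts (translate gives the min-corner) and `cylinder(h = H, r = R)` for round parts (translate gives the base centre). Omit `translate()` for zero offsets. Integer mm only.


translate([570, 318, 0]) cylinder(h = 12, r = 80);
translate([570, 318, 12]) cylinder(h = 296, r = 54);
translate([570, 318, 308]) cylinder(h = 12, r = 80);


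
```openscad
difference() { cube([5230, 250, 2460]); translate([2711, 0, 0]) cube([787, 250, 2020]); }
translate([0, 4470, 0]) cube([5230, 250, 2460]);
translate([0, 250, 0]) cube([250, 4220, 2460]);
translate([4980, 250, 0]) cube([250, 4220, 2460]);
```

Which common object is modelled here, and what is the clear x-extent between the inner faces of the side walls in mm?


A single room. The interior width is 4730 mm.

Four walls enclosing a rectangle with a door in the front wall — a room. Outside width 5230 minus two 250 mm walls gives 4730 mm.


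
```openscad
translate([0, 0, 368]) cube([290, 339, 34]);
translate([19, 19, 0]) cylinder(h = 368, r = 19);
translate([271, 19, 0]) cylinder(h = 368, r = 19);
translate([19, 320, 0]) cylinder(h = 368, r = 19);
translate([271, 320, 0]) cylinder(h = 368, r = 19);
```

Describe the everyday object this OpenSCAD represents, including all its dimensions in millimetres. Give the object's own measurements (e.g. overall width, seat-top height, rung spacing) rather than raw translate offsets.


A four-legged stool. The seat is a 290×339×34 mm slab whose top surface is at z = 402 mm; four round legs, each 38 mm in diameter, run from the floor (z = 0) to the underside of the seat, each leg's axis is inset half a diameter from the nearest pair of seat edges (so the leg's bounding box is flush with the corner).


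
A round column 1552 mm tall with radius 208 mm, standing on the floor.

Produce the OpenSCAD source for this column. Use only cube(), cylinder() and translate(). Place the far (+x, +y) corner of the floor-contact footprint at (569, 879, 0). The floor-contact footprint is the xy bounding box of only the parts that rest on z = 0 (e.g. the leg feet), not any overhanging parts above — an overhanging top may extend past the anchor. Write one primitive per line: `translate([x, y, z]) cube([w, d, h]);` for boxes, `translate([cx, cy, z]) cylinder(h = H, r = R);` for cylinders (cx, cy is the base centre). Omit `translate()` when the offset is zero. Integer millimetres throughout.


translate([361, 671, 0]) cylinder(h = 1552, r = 208);


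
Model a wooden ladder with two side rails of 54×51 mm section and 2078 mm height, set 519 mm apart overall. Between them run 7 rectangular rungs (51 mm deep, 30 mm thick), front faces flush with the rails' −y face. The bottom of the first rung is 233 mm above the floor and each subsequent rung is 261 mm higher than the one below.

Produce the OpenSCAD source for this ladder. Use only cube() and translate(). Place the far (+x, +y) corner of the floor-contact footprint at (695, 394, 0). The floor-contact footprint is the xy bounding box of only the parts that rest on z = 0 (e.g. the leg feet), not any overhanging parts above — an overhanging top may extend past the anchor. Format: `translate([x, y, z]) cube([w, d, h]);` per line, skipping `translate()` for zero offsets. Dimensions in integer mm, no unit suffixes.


// rung span = 519 - 2*54 = 411
// rung[k] z = 233 + k*261
translate([176, 343, 0]) cube([54, 51, 2078]);
translate([641, 343, 0]) cube([54, 51, 2078]);
translate([230, 343, 233]) cube([411, 51, 30]);
translate([230, 343, 494]) cube([411, 51, 30]);
translate([230, 343, 755]) cube([411, 51, 30]);
translate([230, 343, 1016]) cube([411, 51, 30]);
translate([230, 343, 1277]) cube([411, 51, 30]);
translate([230, 343, 1538]) cube([411, 51, 30]);
translate([230, 343, 1799]) cube([411, 51, 30]);


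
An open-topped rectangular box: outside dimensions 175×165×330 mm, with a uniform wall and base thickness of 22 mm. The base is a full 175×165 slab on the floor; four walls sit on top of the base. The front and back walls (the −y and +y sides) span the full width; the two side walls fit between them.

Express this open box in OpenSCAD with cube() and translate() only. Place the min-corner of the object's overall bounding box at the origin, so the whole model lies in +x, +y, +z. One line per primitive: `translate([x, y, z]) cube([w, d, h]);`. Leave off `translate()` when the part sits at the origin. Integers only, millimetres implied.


cube([175, 165, 22]);
translate([0, 0, 22]) cube([175, 22, 308]);
translate([0, 143, 22]) cube([175, 22, 308]);
translate([0, 22, 22]) cube([22, 121, 308]);
translate([153, 22, 22]) cube([22, 121, 308]);


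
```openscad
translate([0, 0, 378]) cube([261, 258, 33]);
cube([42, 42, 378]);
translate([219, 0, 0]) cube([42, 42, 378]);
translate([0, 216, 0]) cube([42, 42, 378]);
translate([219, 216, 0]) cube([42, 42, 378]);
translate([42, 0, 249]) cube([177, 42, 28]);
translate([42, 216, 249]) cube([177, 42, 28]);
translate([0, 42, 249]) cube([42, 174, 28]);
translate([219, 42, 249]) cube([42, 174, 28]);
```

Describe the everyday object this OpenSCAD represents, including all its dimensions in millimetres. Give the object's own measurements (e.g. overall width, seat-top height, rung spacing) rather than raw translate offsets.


A simple wooden stool: a rectangular seat 261 mm (x) by 258 mm (y), 33 mm thick, top face at z = 411 mm, on four square legs, each 42×42 mm in cross-section. The legs rest on z = 0, each flush with a corner of the seat. Four stretchers, 42 mm wide and 28 mm tall, connect adjacent legs with their undersides at z = 249 mm, each running between the inner faces of the legs it joins and aligned with the legs' outer faces on the other axis.
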